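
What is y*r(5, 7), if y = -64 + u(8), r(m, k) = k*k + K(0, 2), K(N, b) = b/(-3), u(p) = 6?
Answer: -8410/3 ≈ -2803.3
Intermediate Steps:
K(N, b) = -b/3 (K(N, b) = b*(-⅓) = -b/3)
r(m, k) = -⅔ + k² (r(m, k) = k*k - ⅓*2 = k² - ⅔ = -⅔ + k²)
y = -58 (y = -64 + 6 = -58)
y*r(5, 7) = -58*(-⅔ + 7²) = -58*(-⅔ + 49) = -58*145/3 = -8410/3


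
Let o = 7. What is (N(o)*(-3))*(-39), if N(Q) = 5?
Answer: 585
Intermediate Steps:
(N(o)*(-3))*(-39) = (5*(-3))*(-39) = -15*(-39) = 585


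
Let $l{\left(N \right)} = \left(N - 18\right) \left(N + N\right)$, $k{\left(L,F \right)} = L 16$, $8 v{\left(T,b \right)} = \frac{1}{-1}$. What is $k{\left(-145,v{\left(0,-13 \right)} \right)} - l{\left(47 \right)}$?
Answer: $-5046$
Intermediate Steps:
$v{\left(T,b \right)} = - \frac{1}{8}$ ($v{\left(T,b \right)} = \frac{1}{8 \left(-1\right)} = \frac{1}{8} \left(-1\right) = - \frac{1}{8}$)
$k{\left(L,F \right)} = 16 L$
$l{\left(N \right)} = 2 N \left(-18 + N\right)$ ($l{\left(N \right)} = \left(-18 + N\right) 2 N = 2 N \left(-18 + N\right)$)
$k{\left(-145,v{\left(0,-13 \right)} \right)} - l{\left(47 \right)} = 16 \left(-145\right) - 2 \cdot 47 \left(-18 + 47\right) = -2320 - 2 \cdot 47 \cdot 29 = -2320 - 2726 = -5046$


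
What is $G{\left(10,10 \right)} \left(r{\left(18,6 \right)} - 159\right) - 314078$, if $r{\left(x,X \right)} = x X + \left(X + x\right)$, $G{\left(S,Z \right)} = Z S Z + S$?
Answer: $-341348$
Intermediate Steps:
$G{\left(S,Z \right)} = S + S Z^{2}$ ($G{\left(S,Z \right)} = S Z Z + S = S Z^{2} + S = S + S Z^{2}$)
$r{\left(x,X \right)} = X + x + X x$ ($r{\left(x,X \right)} = X x + \left(X + x\right) = X + x + X x$)
$G{\left(10,10 \right)} \left(r{\left(18,6 \right)} - 159\right) - 314078 = 10 \left(1 + 10^{2}\right) \left(\left(6 + 18 + 6 \cdot 18\right) - 159\right) - 314078 = 10 \left(1 + 100\right) \left(\left(6 + 18 + 108\right) - 159\right) - 314078 = 10 \cdot 101 \left(132 - 159\right) - 314078 = 1010 \left(-27\right) - 314078 = -27270 - 314078 = -341348$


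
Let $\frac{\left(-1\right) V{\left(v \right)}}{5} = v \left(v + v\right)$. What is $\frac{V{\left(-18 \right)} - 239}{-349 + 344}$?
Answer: $\frac{3479}{5} \approx 695.8$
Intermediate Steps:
$V{\left(v \right)} = - 10 v^{2}$ ($V{\left(v \right)} = - 5 v \left(v + v\right) = - 5 v 2 v = - 5 \cdot 2 v^{2} = - 10 v^{2}$)
$\frac{V{\left(-18 \right)} - 239}{-349 + 344} = \frac{- 10 \left(-18\right)^{2} - 239}{-349 + 344} = \frac{\left(-10\right) 324 - 239}{-5} = \left(-3240 - 239\right) \left(- \frac{1}{5}\right) = \left(-3479\right) \left(- \frac{1}{5}\right) = \frac{3479}{5}$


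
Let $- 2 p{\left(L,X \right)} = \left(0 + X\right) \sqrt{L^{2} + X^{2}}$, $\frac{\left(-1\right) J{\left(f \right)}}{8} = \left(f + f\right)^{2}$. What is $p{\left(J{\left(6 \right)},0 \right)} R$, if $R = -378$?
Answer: $0$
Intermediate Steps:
$J{\left(f \right)} = - 32 f^{2}$ ($J{\left(f \right)} = - 8 \left(f + f\right)^{2} = - 8 \left(2 f\right)^{2} = - 8 \cdot 4 f^{2} = - 32 f^{2}$)
$p{\left(L,X \right)} = - \frac{X \sqrt{L^{2} + X^{2}}}{2}$ ($p{\left(L,X \right)} = - \frac{\left(0 + X\right) \sqrt{L^{2} + X^{2}}}{2} = - \frac{X \sqrt{L^{2} + X^{2}}}{2}$)
$p{\left(J{\left(6 \right)},0 \right)} R = \left(- \frac{1}{2}\right) 0 \sqrt{\left(- 32 \cdot 6^{2}\right)^{2} + 0^{2}} \left(-378\right) = \left(- \frac{1}{2}\right) 0 \sqrt{\left(\left(-32\right) 36\right)^{2} + 0} \left(-378\right) = \left(- \frac{1}{2}\right) 0 \sqrt{\left(-1152\right)^{2} + 0} \left(-378\right) = \left(- \frac{1}{2}\right) 0 \sqrt{1327104 + 0} \left(-378\right) = \left(- \frac{1}{2}\right) 0 \sqrt{1327104} \left(-378\right) = \left(- \frac{1}{2}\right) 0 \cdot 1152 \left(-378\right) = 0 \left(-378\right) = 0$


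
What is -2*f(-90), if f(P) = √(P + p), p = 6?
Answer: -4*I*√21 ≈ -18.33*I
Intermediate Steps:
f(P) = √(6 + P) (f(P) = √(P + 6) = √(6 + P))
-2*f(-90) = -2*√(6 - 90) = -4*I*√21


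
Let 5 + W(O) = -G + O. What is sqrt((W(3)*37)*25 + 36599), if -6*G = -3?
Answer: sqrt(137146)/2 ≈ 185.17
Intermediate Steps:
G = 1/2 (G = -1/6*(-3) = 1/2 ≈ 0.50000)
W(O) = -11/2 + O (W(O) = -5 + (-1*1/2 + O) = -5 + (-1/2 + O) = -11/2 + O)
sqrt((W(3)*37)*25 + 36599) = sqrt(((-11/2 + 3)*37)*25 + 36599) = sqrt(-5/2*37*25 + 36599) = sqrt(-185/2*25 + 36599) = sqrt(-4625/2 + 36599) = sqrt(68573/2) = sqrt(137146)/2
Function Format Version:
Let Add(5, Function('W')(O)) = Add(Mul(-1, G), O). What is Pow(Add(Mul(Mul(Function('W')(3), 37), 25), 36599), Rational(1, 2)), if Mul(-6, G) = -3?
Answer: Mul(Rational(1, 2), Pow(137146, Rational(1, 2))) ≈ 185.17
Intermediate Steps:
G = Rational(1, 2) (G = Mul(Rational(-1, 6), -3) = Rational(1, 2) ≈ 0.50000)
Function('W')(O) = Add(Rational(-11, 2), O) (Function('W')(O) = Add(-5, Add(Mul(-1, Rational(1, 2)), O)) = Add(-5, Add(Rational(-1, 2), O)) = Add(Rational(-11, 2), O))
Pow(Add(Mul(Mul(Function('W')(3), 37), 25), 36599), Rational(1, 2)) = Pow(Add(Mul(Mul(Add(Rational(-11, 2), 3), 37), 25), 36599), Rational(1, 2)) = Pow(Add(Mul(Mul(Rational(-5, 2), 37), 25), 36599), Rational(1, 2)) = Pow(Add(Mul(Rational(-185, 2), 25), 36599), Rational(1, 2)) = Pow(Add(Rational(-4625, 2), 36599), Rational(1, 2)) = Pow(Rational(68573, 2), Rational(1, 2)) = Mul(Rational(1, 2), Pow(137146, Rational(1, 2)))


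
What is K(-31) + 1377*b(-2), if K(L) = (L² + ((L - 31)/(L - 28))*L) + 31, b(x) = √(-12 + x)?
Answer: 56606/59 + 1377*I*√14 ≈ 959.42 + 5152.3*I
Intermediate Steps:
K(L) = 31 + L² + L*(-31 + L)/(-28 + L) (K(L) = (L² + ((-31 + L)/(-28 + L))*L) + 31 = (L² + L*(-31 + L)/(-28 + L)) + 31 = 31 + L² + L*(-31 + L)/(-28 + L))
K(-31) + 1377*b(-2) = (-868 + (-31)³ - 27*(-31)²)/(-28 - 31) + 1377*√(-12 - 2) = (-868 - 29791 - 27*961)/(-59) + 1377*√(-14) = -(-868 - 29791 - 25947)/59 + 1377*(I*√14) = -1/59*(-56606) + 1377*I*√14 = 56606/59 + 1377*I*√14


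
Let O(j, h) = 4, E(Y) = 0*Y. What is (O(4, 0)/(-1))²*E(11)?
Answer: 0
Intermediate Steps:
E(Y) = 0
(O(4, 0)/(-1))²*E(11) = (4/(-1))²*0 = (4*(-1))²*0 = (-4)²*0 = 16*0 = 0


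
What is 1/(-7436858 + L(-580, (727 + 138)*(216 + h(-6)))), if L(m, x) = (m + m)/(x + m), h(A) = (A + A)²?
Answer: -15541/115576210236 ≈ -1.3447e-7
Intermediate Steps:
h(A) = 4*A² (h(A) = (2*A)² = 4*A²)
L(m, x) = 2*m/(m + x) (L(m, x) = (2*m)/(m + x) = 2*m/(m + x))
1/(-7436858 + L(-580, (727 + 138)*(216 + h(-6)))) = 1/(-7436858 + 2*(-580)/(-580 + (727 + 138)*(216 + 4*(-6)²))) = 1/(-7436858 + 2*(-580)/(-580 + 865*(216 + 4*36))) = 1/(-7436858 + 2*(-580)/(-580 + 865*(216 + 144))) = 1/(-7436858 + 2*(-580)/(-580 + 865*360)) = 1/(-7436858 + 2*(-580)/(-580 + 311400)) = 1/(-7436858 + 2*(-580)/310820) = 1/(-7436858 + 2*(-580)*(1/310820)) = 1/(-7436858 - 58/15541) = 1/(-115576210236/15541) = -15541/115576210236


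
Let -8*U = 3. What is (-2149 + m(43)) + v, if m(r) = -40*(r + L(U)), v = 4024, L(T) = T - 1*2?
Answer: 250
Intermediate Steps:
U = -3/8 (U = -⅛*3 = -3/8 ≈ -0.37500)
L(T) = -2 + T (L(T) = T - 2 = -2 + T)
m(r) = 95 - 40*r (m(r) = -40*(r + (-2 - 3/8)) = -40*(r - 19/8) = -40*(-19/8 + r) = 95 - 40*r)
(-2149 + m(43)) + v = (-2149 + (95 - 40*43)) + 4024 = (-2149 + (95 - 1720)) + 4024 = (-2149 - 1625) + 4024 = -3774 + 4024 = 250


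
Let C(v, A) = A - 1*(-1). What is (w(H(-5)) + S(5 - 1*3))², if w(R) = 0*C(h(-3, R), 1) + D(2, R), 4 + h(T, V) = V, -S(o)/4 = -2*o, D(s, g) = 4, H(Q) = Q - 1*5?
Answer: 400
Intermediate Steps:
H(Q) = -5 + Q (H(Q) = Q - 5 = -5 + Q)
S(o) = 8*o (S(o) = -(-8)*o = 8*o)
h(T, V) = -4 + V
C(v, A) = 1 + A (C(v, A) = A + 1 = 1 + A)
w(R) = 4 (w(R) = 0*(1 + 1) + 4 = 0*2 + 4 = 0 + 4 = 4)
(w(H(-5)) + S(5 - 1*3))² = (4 + 8*(5 - 1*3))² = (4 + 8*(5 - 3))² = (4 + 8*2)² = (4 + 16)² = 20² = 400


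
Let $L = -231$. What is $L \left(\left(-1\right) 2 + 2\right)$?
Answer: $0$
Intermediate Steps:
$L \left(\left(-1\right) 2 + 2\right) = - 231 \left(\left(-1\right) 2 + 2\right) = - 231 \left(-2 + 2\right) = \left(-231\right) 0 = 0$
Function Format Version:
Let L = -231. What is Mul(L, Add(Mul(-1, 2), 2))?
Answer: 0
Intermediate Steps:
Mul(L, Add(Mul(-1, 2), 2)) = Mul(-231, Add(Mul(-1, 2), 2)) = Mul(-231, Add(-2, 2)) = Mul(-231, 0) = 0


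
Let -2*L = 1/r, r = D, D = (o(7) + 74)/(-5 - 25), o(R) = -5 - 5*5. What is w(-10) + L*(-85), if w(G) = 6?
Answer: -1011/44 ≈ -22.977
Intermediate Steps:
o(R) = -30 (o(R) = -5 - 25 = -30)
D = -22/15 (D = (-30 + 74)/(-5 - 25) = 44/(-30) = 44*(-1/30) = -22/15 ≈ -1.4667)
r = -22/15 ≈ -1.4667
L = 15/44 (L = -1/(2*(-22/15)) = -½*(-15/22) = 15/44 ≈ 0.34091)
w(-10) + L*(-85) = 6 + (15/44)*(-85) = 6 - 1275/44 = -1011/44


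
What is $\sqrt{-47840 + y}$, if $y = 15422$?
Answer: $3 i \sqrt{3602} \approx 180.05 i$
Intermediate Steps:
$\sqrt{-47840 + y} = \sqrt{-47840 + 15422} = \sqrt{-32418} = 3 i \sqrt{3602}$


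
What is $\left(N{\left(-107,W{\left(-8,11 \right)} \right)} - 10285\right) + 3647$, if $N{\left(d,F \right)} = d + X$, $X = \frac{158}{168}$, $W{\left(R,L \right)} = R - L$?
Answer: $- \frac{566501}{84} \approx -6744.1$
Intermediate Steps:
$X = \frac{79}{84}$ ($X = 158 \cdot \frac{1}{168} = \frac{79}{84} \approx 0.94048$)
$N{\left(d,F \right)} = \frac{79}{84} + d$ ($N{\left(d,F \right)} = d + \frac{79}{84} = \frac{79}{84} + d$)
$\left(N{\left(-107,W{\left(-8,11 \right)} \right)} - 10285\right) + 3647 = \left(\left(\frac{79}{84} - 107\right) - 10285\right) + 3647 = \left(- \frac{8909}{84} - 10285\right) + 3647 = - \frac{872849}{84} + 3647 = - \frac{566501}{84}$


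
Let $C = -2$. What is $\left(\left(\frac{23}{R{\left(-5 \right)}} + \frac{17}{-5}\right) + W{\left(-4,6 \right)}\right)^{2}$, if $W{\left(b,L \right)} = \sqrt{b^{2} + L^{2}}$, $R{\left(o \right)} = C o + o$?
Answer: $\frac{1336}{25} + \frac{24 \sqrt{13}}{5} \approx 70.747$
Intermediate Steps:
$R{\left(o \right)} = - o$ ($R{\left(o \right)} = - 2 o + o = - o$)
$W{\left(b,L \right)} = \sqrt{L^{2} + b^{2}}$
$\left(\left(\frac{23}{R{\left(-5 \right)}} + \frac{17}{-5}\right) + W{\left(-4,6 \right)}\right)^{2} = \left(\left(\frac{23}{\left(-1\right) \left(-5\right)} + \frac{17}{-5}\right) + \sqrt{6^{2} + \left(-4\right)^{2}}\right)^{2} = \left(\left(\frac{23}{5} + 17 \left(- \frac{1}{5}\right)\right) + \sqrt{36 + 16}\right)^{2} = \left(\left(23 \cdot \frac{1}{5} - \frac{17}{5}\right) + \sqrt{52}\right)^{2} = \left(\left(\frac{23}{5} - \frac{17}{5}\right) + 2 \sqrt{13}\right)^{2} = \left(\frac{6}{5} + 2 \sqrt{13}\right)^{2}$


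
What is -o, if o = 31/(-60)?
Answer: 31/60 ≈ 0.51667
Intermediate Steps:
o = -31/60 (o = 31*(-1/60) = -31/60 ≈ -0.51667)
-o = -1*(-31/60) = 31/60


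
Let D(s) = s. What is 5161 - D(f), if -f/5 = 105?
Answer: 5686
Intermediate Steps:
f = -525 (f = -5*105 = -525)
5161 - D(f) = 5161 - 1*(-525) = 5161 + 525 = 5686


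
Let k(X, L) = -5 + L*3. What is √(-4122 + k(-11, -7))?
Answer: 2*I*√1037 ≈ 64.405*I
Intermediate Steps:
k(X, L) = -5 + 3*L
√(-4122 + k(-11, -7)) = √(-4122 + (-5 + 3*(-7))) = √(-4122 + (-5 - 21)) = √(-4122 - 26) = √(-4148) = 2*I*√1037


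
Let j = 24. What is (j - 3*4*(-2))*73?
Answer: 3504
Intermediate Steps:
(j - 3*4*(-2))*73 = (24 - 3*4*(-2))*73 = (24 - 12*(-2))*73 = (24 + 24)*73 = 48*73 = 3504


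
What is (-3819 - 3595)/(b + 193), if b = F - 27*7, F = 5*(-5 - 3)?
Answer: 3707/18 ≈ 205.94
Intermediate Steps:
F = -40 (F = 5*(-8) = -40)
b = -229 (b = -40 - 27*7 = -40 - 189 = -229)
(-3819 - 3595)/(b + 193) = (-3819 - 3595)/(-229 + 193) = -7414/(-36) = -7414*(-1/36) = 3707/18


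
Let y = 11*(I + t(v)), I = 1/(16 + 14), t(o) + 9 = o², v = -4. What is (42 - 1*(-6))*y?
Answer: 18568/5 ≈ 3713.6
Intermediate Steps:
t(o) = -9 + o²
I = 1/30 ≈ 0.033333
y = 2321/30 (y = 11*(1/30 + (-9 + (-4)²)) = 11*(1/30 + (-9 + 16)) = 11*(1/30 + 7) = 11*(211/30) = 2321/30 ≈ 77.367)
(42 - 1*(-6))*y = (42 - 1*(-6))*(2321/30) = (42 + 6)*(2321/30) = 48*(2321/30) = 18568/5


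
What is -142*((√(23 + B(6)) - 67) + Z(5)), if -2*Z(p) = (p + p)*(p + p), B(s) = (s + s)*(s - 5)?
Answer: 16614 - 142*√35 ≈ 15774.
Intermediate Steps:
B(s) = 2*s*(-5 + s) (B(s) = (2*s)*(-5 + s) = 2*s*(-5 + s))
Z(p) = -2*p² (Z(p) = -(p + p)*(p + p)/2 = -2*p*2*p/2 = -2*p²)
-142*((√(23 + B(6)) - 67) + Z(5)) = -142*((√(23 + 2*6*(-5 + 6)) - 67) - 2*5²) = -142*((√(23 + 2*6*1) - 67) - 2*25) = -142*((√(23 + 12) - 67) - 50) = -142*((√35 - 67) - 50) = -142*((-67 + √35) - 50) = -142*(-117 + √35) = 16614 - 142*√35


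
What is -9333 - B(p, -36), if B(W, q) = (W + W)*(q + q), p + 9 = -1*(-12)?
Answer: -8901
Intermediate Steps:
p = 3 (p = -9 - 1*(-12) = -9 + 12 = 3)
B(W, q) = 4*W*q (B(W, q) = (2*W)*(2*q) = 4*W*q)
-9333 - B(p, -36) = -9333 - 4*3*(-36) = -9333 - 1*(-432) = -9333 + 432 = -8901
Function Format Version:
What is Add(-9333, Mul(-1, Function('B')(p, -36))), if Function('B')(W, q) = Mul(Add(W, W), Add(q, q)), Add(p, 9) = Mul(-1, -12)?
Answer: -8901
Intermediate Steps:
p = 3 (p = Add(-9, Mul(-1, -12)) = Add(-9, 12) = 3)
Function('B')(W, q) = Mul(4, W, q) (Function('B')(W, q) = Mul(Mul(2, W), Mul(2, q)) = Mul(4, W, q))
Add(-9333, Mul(-1, Function('B')(p, -36))) = Add(-9333, Mul(-1, Mul(4, 3, -36))) = Add(-9333, Mul(-1, -432)) = Add(-9333, 432) = -8901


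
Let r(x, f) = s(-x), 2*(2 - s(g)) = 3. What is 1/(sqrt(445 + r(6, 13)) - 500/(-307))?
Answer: -307000/83475859 + 848241*sqrt(22)/83475859 ≈ 0.043984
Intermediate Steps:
s(g) = 1/2 (s(g) = 2 - 1/2*3 = 2 - 3/2 = 1/2)
r(x, f) = 1/2
1/(sqrt(445 + r(6, 13)) - 500/(-307)) = 1/(sqrt(445 + 1/2) - 500/(-307)) = 1/(sqrt(891/2) - 500*(-1/307)) = 1/(9*sqrt(22)/2 + 500/307) = 1/(500/307 + 9*sqrt(22)/2)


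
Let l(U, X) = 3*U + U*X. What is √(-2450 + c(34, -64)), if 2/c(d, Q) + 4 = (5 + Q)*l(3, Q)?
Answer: 4*I*√17837353654/10793 ≈ 49.497*I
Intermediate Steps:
c(d, Q) = 2/(-4 + (5 + Q)*(9 + 3*Q)) (c(d, Q) = 2/(-4 + (5 + Q)*(3*(3 + Q))) = 2/(-4 + (5 + Q)*(9 + 3*Q)))
√(-2450 + c(34, -64)) = √(-2450 + 2/(41 + 3*(-64)² + 24*(-64))) = √(-2450 + 2/(41 + 3*4096 - 1536)) = √(-2450 + 2/(41 + 12288 - 1536)) = √(-2450 + 2/10793) = √(-26442848/10793) = 4*I*√17837353654/10793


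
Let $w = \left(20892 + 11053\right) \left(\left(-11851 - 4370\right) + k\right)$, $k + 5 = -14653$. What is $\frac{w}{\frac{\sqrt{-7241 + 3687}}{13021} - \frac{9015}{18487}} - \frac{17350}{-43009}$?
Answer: $\frac{1198798842795005172275188601825}{592676581021272405659} + \frac{4389785921174779475595 i \sqrt{3554}}{13780292055645851} \approx 2.0227 \cdot 10^{9} + 1.8991 \cdot 10^{7} i$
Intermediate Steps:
$k = -14658$ ($k = -5 - 14653 = -14658$)
$w = -986429655$ ($w = \left(20892 + 11053\right) \left(\left(-11851 - 4370\right) - 14658\right) = 31945 \left(\left(-11851 - 4370\right) - 14658\right) = 31945 \left(-16221 - 14658\right) = 31945 \left(-30879\right) = -986429655$)
$\frac{w}{\frac{\sqrt{-7241 + 3687}}{13021} - \frac{9015}{18487}} - \frac{17350}{-43009} = - \frac{986429655}{\frac{\sqrt{-7241 + 3687}}{13021} - \frac{9015}{18487}} - \frac{17350}{-43009} = - \frac{986429655}{\sqrt{-3554} \cdot \frac{1}{13021} - \frac{9015}{18487}} - - \frac{17350}{43009} = - \frac{986429655}{i \sqrt{3554} \cdot \frac{1}{13021} - \frac{9015}{18487}} + \frac{17350}{43009} = - \frac{986429655}{\frac{i \sqrt{3554}}{13021} - \frac{9015}{18487}} + \frac{17350}{43009} = - \frac{986429655}{- \frac{9015}{18487} + \frac{i \sqrt{3554}}{13021}} + \frac{17350}{43009} = \frac{17350}{43009} - \frac{986429655}{- \frac{9015}{18487} + \frac{i \sqrt{3554}}{13021}}$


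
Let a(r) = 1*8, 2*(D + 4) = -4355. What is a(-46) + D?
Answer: -4347/2 ≈ -2173.5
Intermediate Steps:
D = -4363/2 (D = -4 + (1/2)*(-4355) = -4 - 4355/2 = -4363/2 ≈ -2181.5)
a(r) = 8
a(-46) + D = 8 - 4363/2 = -4347/2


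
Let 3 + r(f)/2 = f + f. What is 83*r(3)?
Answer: 498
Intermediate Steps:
r(f) = -6 + 4*f (r(f) = -6 + 2*(f + f) = -6 + 2*(2*f) = -6 + 4*f)
83*r(3) = 83*(-6 + 4*3) = 83*(-6 + 12) = 83*6 = 498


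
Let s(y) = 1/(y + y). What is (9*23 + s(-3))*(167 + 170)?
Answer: 418217/6 ≈ 69703.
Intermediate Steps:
s(y) = 1/(2*y)
(9*23 + s(-3))*(167 + 170) = (9*23 + (1/2)/(-3))*(167 + 170) = (207 + (1/2)*(-1/3))*337 = (207 - 1/6)*337 = (1241/6)*337 = 418217/6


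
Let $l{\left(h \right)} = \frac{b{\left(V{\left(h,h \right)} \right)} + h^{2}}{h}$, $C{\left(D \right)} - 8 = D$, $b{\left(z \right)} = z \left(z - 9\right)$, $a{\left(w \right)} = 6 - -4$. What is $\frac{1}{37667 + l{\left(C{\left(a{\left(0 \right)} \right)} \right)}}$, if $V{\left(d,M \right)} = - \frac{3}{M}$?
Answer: $\frac{648}{24419935} \approx 2.6536 \cdot 10^{-5}$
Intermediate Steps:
$a{\left(w \right)} = 10$ ($a{\left(w \right)} = 6 + 4 = 10$)
$b{\left(z \right)} = z \left(-9 + z\right)$
$C{\left(D \right)} = 8 + D$
$l{\left(h \right)} = \frac{h^{2} - \frac{3 \left(-9 - \frac{3}{h}\right)}{h}}{h}$ ($l{\left(h \right)} = \frac{- \frac{3}{h} \left(-9 - \frac{3}{h}\right) + h^{2}}{h} = \frac{- \frac{3 \left(-9 - \frac{3}{h}\right)}{h} + h^{2}}{h} = \frac{h^{2} - \frac{3 \left(-9 - \frac{3}{h}\right)}{h}}{h}$)
$\frac{1}{37667 + l{\left(C{\left(a{\left(0 \right)} \right)} \right)}} = \frac{1}{37667 + \frac{9 + \left(8 + 10\right)^{4} + 27 \left(8 + 10\right)}{\left(8 + 10\right)^{3}}} = \frac{1}{37667 + \frac{9 + 18^{4} + 27 \cdot 18}{5832}} = \frac{1}{37667 + \frac{9 + 104976 + 486}{5832}} = \frac{1}{37667 + \frac{1}{5832} \cdot 105471} = \frac{1}{37667 + \frac{11719}{648}} = \frac{1}{\frac{24419935}{648}} = \frac{648}{24419935}$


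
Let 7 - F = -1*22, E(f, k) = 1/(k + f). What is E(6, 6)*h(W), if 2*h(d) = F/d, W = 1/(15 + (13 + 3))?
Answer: 899/24 ≈ 37.458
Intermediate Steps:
E(f, k) = 1/(f + k)
F = 29 (F = 7 - (-1)*22 = 7 - 1*(-22) = 7 + 22 = 29)
W = 1/31 (W = 1/(15 + 16) = 1/31 ≈ 0.032258)
h(d) = 29/(2*d) (h(d) = (29/d)/2 = 29/(2*d))
E(6, 6)*h(W) = (29/(2*(1/31)))/(6 + 6) = ((29/2)*31)/12 = (1/12)*(899/2) = 899/24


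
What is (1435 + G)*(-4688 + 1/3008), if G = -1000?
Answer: -6134153805/3008 ≈ -2.0393e+6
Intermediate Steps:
(1435 + G)*(-4688 + 1/3008) = (1435 - 1000)*(-4688 + 1/3008) = 435*(-4688 + 1/3008) = 435*(-14101503/3008) = -6134153805/3008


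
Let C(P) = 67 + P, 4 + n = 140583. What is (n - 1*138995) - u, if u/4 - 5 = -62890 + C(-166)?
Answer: 253520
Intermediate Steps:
n = 140579 (n = -4 + 140583 = 140579)
u = -251936 (u = 20 + 4*(-62890 + (67 - 166)) = 20 + 4*(-62890 - 99) = 20 + 4*(-62989) = 20 - 251956 = -251936)
(n - 1*138995) - u = (140579 - 1*138995) - 1*(-251936) = (140579 - 138995) + 251936 = 1584 + 251936 = 253520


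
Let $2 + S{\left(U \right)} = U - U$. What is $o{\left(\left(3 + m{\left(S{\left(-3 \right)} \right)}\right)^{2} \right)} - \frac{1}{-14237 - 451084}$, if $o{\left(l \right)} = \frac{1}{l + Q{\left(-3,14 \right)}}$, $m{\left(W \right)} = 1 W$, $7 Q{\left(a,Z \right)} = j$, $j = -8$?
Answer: $- \frac{3257246}{465321} \approx -7.0$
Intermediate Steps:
$Q{\left(a,Z \right)} = - \frac{8}{7}$ ($Q{\left(a,Z \right)} = \frac{1}{7} \left(-8\right) = - \frac{8}{7}$)
$S{\left(U \right)} = -2$ ($S{\left(U \right)} = -2 + \left(U - U\right) = -2 + 0 = -2$)
$m{\left(W \right)} = W$
$o{\left(l \right)} = \frac{1}{- \frac{8}{7} + l}$ ($o{\left(l \right)} = \frac{1}{l - \frac{8}{7}} = \frac{1}{- \frac{8}{7} + l}$)
$o{\left(\left(3 + m{\left(S{\left(-3 \right)} \right)}\right)^{2} \right)} - \frac{1}{-14237 - 451084} = \frac{7}{-8 + 7 \left(3 - 2\right)^{2}} - \frac{1}{-14237 - 451084} = \frac{7}{-8 + 7 \cdot 1^{2}} - \frac{1}{-465321} = \frac{7}{-8 + 7 \cdot 1} - - \frac{1}{465321} = \frac{7}{-8 + 7} + \frac{1}{465321} = \frac{7}{-1} + \frac{1}{465321} = 7 \left(-1\right) + \frac{1}{465321} = -7 + \frac{1}{465321} = - \frac{3257246}{465321}$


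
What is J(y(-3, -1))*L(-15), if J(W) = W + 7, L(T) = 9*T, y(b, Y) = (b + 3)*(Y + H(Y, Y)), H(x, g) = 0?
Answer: -945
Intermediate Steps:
y(b, Y) = Y*(3 + b) (y(b, Y) = (b + 3)*(Y + 0) = (3 + b)*Y = Y*(3 + b))
J(W) = 7 + W
J(y(-3, -1))*L(-15) = (7 - (3 - 3))*(9*(-15)) = (7 - 1*0)*(-135) = (7 + 0)*(-135) = 7*(-135) = -945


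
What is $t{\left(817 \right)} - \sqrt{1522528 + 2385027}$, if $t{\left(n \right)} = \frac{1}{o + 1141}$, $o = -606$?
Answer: $\frac{1}{535} - \sqrt{3907555} \approx -1976.8$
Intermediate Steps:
$t{\left(n \right)} = \frac{1}{535}$ ($t{\left(n \right)} = \frac{1}{-606 + 1141} = \frac{1}{535}$)
$t{\left(817 \right)} - \sqrt{1522528 + 2385027} = \frac{1}{535} - \sqrt{1522528 + 2385027} = \frac{1}{535} - \sqrt{3907555}$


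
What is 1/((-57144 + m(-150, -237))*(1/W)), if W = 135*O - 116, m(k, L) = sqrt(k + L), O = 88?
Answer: -224080672/1088479041 - 11764*I*sqrt(43)/1088479041 ≈ -0.20587 - 7.0871e-5*I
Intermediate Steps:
m(k, L) = sqrt(L + k)
W = 11764 (W = 135*88 - 116 = 11880 - 116 = 11764)
1/((-57144 + m(-150, -237))*(1/W)) = 1/((-57144 + sqrt(-237 - 150))*(1/11764)) = 1/((-57144 + sqrt(-387))*(1/11764)) = 11764/(-57144 + 3*I*sqrt(43))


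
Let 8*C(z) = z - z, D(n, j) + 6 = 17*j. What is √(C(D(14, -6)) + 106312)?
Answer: 2*√26578 ≈ 326.06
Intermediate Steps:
D(n, j) = -6 + 17*j
C(z) = 0 (C(z) = (z - z)/8 = (⅛)*0 = 0)
√(C(D(14, -6)) + 106312) = √(0 + 106312) = √106312 = 2*√26578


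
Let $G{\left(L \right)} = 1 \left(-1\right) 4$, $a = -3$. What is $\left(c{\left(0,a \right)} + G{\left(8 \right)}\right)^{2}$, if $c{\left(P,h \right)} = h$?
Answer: $49$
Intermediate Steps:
$G{\left(L \right)} = -4$ ($G{\left(L \right)} = \left(-1\right) 4 = -4$)
$\left(c{\left(0,a \right)} + G{\left(8 \right)}\right)^{2} = \left(-3 - 4\right)^{2} = \left(-7\right)^{2} = 49$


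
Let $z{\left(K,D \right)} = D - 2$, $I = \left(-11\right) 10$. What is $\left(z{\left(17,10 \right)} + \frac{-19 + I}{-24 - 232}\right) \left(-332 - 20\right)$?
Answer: $- \frac{23947}{8} \approx -2993.4$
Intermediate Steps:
$I = -110$
$z{\left(K,D \right)} = -2 + D$ ($z{\left(K,D \right)} = D - 2 = -2 + D$)
$\left(z{\left(17,10 \right)} + \frac{-19 + I}{-24 - 232}\right) \left(-332 - 20\right) = \left(\left(-2 + 10\right) + \frac{-19 - 110}{-24 - 232}\right) \left(-332 - 20\right) = \left(8 - \frac{129}{-256}\right) \left(-352\right) = \left(8 - - \frac{129}{256}\right) \left(-352\right) = \left(8 + \frac{129}{256}\right) \left(-352\right) = \frac{2177}{256} \left(-352\right) = - \frac{23947}{8}$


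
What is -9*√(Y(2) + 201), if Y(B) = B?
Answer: -9*√203 ≈ -128.23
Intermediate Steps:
-9*√(Y(2) + 201) = -9*√(2 + 201) = -9*√203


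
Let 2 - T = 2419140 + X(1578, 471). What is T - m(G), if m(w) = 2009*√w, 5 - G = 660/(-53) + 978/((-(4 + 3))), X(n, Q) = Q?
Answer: -2419609 - 287*√21632639/53 ≈ -2.4448e+6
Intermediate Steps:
G = 58309/371 (G = 5 - (660/(-53) + 978/((-(4 + 3)))) = 5 - (660*(-1/53) + 978/((-1*7))) = 5 - (-660/53 + 978/(-7)) = 5 - (-660/53 + 978*(-⅐)) = 5 - (-660/53 - 978/7) = 5 - 1*(-56454/371) = 5 + 56454/371 = 58309/371 ≈ 157.17)
T = -2419609 (T = 2 - (2419140 + 471) = 2 - 1*2419611 = 2 - 2419611 = -2419609)
T - m(G) = -2419609 - 2009*√(58309/371) = -2419609 - 2009*√21632639/371 = -2419609 - 287*√21632639/53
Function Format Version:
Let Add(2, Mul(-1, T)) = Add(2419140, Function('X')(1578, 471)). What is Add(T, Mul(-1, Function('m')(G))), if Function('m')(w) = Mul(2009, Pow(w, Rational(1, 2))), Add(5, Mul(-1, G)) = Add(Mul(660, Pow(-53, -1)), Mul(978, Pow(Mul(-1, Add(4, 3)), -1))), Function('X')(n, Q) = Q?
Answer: Add(-2419609, Mul(Rational(-287, 53), Pow(21632639, Rational(1, 2)))) ≈ -2.4448e+6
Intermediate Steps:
G = Rational(58309, 371) (G = Add(5, Mul(-1, Add(Mul(660, Pow(-53, -1)), Mul(978, Pow(Mul(-1, Add(4, 3)), -1))))) = Add(5, Mul(-1, Add(Mul(660, Rational(-1, 53)), Mul(978, Pow(Mul(-1, 7), -1))))) = Add(5, Mul(-1, Add(Rational(-660, 53), Mul(978, Pow(-7, -1))))) = Add(5, Mul(-1, Add(Rational(-660, 53), Mul(978, Rational(-1, 7))))) = Add(5, Mul(-1, Add(Rational(-660, 53), Rational(-978, 7)))) = Add(5, Mul(-1, Rational(-56454, 371))) = Add(5, Rational(56454, 371)) = Rational(58309, 371) ≈ 157.17)
T = -2419609 (T = Add(2, Mul(-1, Add(2419140, 471))) = Add(2, Mul(-1, 2419611)) = Add(2, -2419611) = -2419609)
Add(T, Mul(-1, Function('m')(G))) = Add(-2419609, Mul(-1, Mul(2009, Pow(Rational(58309, 371), Rational(1, 2))))) = Add(-2419609, Mul(-1, Mul(2009, Mul(Rational(1, 371), Pow(21632639, Rational(1, 2)))))) = Add(-2419609, Mul(-1, Mul(Rational(287, 53), Pow(21632639, Rational(1, 2))))) = Add(-2419609, Mul(Rational(-287, 53), Pow(21632639, Rational(1, 2))))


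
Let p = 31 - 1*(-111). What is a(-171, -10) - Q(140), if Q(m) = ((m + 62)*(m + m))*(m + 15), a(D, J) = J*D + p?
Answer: -8764948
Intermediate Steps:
p = 142 (p = 31 + 111 = 142)
a(D, J) = 142 + D*J (a(D, J) = J*D + 142 = D*J + 142 = 142 + D*J)
Q(m) = 2*m*(15 + m)*(62 + m) (Q(m) = ((62 + m)*(2*m))*(15 + m) = (2*m*(62 + m))*(15 + m) = 2*m*(15 + m)*(62 + m))
a(-171, -10) - Q(140) = (142 - 171*(-10)) - 2*140*(930 + 140**2 + 77*140) = (142 + 1710) - 2*140*(930 + 19600 + 10780) = 1852 - 2*140*31310 = 1852 - 1*8766800 = 1852 - 8766800 = -8764948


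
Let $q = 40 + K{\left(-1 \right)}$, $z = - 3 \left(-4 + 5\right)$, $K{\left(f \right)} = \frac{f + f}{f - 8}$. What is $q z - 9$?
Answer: $- \frac{389}{3} \approx -129.67$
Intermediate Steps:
$K{\left(f \right)} = \frac{2 f}{-8 + f}$
$z = -3$ ($z = \left(-3\right) 1 = -3$)
$q = \frac{362}{9}$ ($q = 40 + 2 \left(-1\right) \frac{1}{-8 - 1} = 40 + 2 \left(-1\right) \frac{1}{-9} = 40 + 2 \left(-1\right) \left(- \frac{1}{9}\right) = 40 + \frac{2}{9} = \frac{362}{9} \approx 40.222$)
$q z - 9 = \frac{362}{9} \left(-3\right) - 9 = - \frac{362}{3} - 9 = - \frac{389}{3}$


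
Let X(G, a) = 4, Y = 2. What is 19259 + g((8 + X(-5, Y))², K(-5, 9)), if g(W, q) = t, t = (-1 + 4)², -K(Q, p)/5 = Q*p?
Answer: 19268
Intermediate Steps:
K(Q, p) = -5*Q*p
t = 9 (t = 3² = 9)
g(W, q) = 9
19259 + g((8 + X(-5, Y))², K(-5, 9)) = 19259 + 9 = 19268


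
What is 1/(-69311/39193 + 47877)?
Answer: 3563/170579450 ≈ 2.0888e-5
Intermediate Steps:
1/(-69311/39193 + 47877) = 1/(-69311*1/39193 + 47877) = 1/(-6301/3563 + 47877) = 1/(170579450/3563) = 3563/170579450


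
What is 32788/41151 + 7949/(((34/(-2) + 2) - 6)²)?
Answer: 113856269/6049197 ≈ 18.822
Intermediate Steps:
32788/41151 + 7949/(((34/(-2) + 2) - 6)²) = 32788*(1/41151) + 7949/(((34*(-½) + 2) - 6)²) = 32788/41151 + 7949/(((-17 + 2) - 6)²) = 32788/41151 + 7949/((-15 - 6)²) = 32788/41151 + 7949/((-21)²) = 32788/41151 + 7949/441 = 113856269/6049197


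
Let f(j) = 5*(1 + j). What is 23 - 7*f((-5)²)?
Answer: -887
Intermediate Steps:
f(j) = 5 + 5*j
23 - 7*f((-5)²) = 23 - 7*(5 + 5*(-5)²) = 23 - 7*(5 + 5*25) = 23 - 7*(5 + 125) = 23 - 7*130 = 23 - 910 = -887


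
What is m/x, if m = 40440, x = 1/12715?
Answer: 514194600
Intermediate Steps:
x = 1/12715 ≈ 7.8647e-5
m/x = 40440/(1/12715) = 40440*12715 = 514194600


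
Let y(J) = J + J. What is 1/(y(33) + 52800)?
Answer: 1/52866 ≈ 1.8916e-5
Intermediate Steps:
y(J) = 2*J
1/(y(33) + 52800) = 1/(2*33 + 52800) = 1/(66 + 52800) = 1/52866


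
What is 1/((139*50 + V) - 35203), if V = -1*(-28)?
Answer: -1/28225 ≈ -3.5430e-5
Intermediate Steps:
V = 28
1/((139*50 + V) - 35203) = 1/((139*50 + 28) - 35203) = 1/((6950 + 28) - 35203) = 1/(6978 - 35203) = 1/(-28225) = -1/28225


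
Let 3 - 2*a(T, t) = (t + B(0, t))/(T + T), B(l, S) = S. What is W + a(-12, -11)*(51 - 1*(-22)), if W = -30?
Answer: 1105/24 ≈ 46.042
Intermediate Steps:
a(T, t) = 3/2 - t/(2*T) (a(T, t) = 3/2 - (t + t)/(2*(T + T)) = 3/2 - 2*t/(2*(2*T)) = 3/2 - 2*t*1/(2*T)/2 = 3/2 - t/(2*T))
W + a(-12, -11)*(51 - 1*(-22)) = -30 + ((½)*(-1*(-11) + 3*(-12))/(-12))*(51 - 1*(-22)) = -30 + ((½)*(-1/12)*(11 - 36))*(51 + 22) = -30 + ((½)*(-1/12)*(-25))*73 = -30 + (25/24)*73 = -30 + 1825/24 = 1105/24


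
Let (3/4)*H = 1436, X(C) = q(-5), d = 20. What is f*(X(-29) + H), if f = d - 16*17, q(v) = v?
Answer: -481236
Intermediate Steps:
X(C) = -5
H = 5744/3 (H = (4/3)*1436 = 5744/3 ≈ 1914.7)
f = -252 (f = 20 - 16*17 = 20 - 272 = -252)
f*(X(-29) + H) = -252*(-5 + 5744/3) = -252*5729/3 = -481236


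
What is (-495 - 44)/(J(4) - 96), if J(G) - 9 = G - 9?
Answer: 539/92 ≈ 5.8587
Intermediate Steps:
J(G) = G (J(G) = 9 + (G - 9) = 9 + (-9 + G) = G)
(-495 - 44)/(J(4) - 96) = (-495 - 44)/(4 - 96) = -539/(-92) = -539*(-1/92) = 539/92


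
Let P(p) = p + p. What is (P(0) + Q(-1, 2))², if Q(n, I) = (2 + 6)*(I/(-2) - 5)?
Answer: 2304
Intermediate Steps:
Q(n, I) = -40 - 4*I (Q(n, I) = 8*(I*(-½) - 5) = 8*(-I/2 - 5) = 8*(-5 - I/2) = -40 - 4*I)
P(p) = 2*p
(P(0) + Q(-1, 2))² = (2*0 + (-40 - 4*2))² = (0 + (-40 - 8))² = (0 - 48)² = (-48)² = 2304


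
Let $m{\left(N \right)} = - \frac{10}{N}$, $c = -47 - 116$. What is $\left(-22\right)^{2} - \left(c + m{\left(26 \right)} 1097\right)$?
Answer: $\frac{13896}{13} \approx 1068.9$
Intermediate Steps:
$c = -163$
$\left(-22\right)^{2} - \left(c + m{\left(26 \right)} 1097\right) = \left(-22\right)^{2} - \left(-163 + - \frac{10}{26} \cdot 1097\right) = 484 - \left(-163 + \left(-10\right) \frac{1}{26} \cdot 1097\right) = 484 - \left(-163 - \frac{5485}{13}\right) = 484 - - \frac{7604}{13} = 484 + \frac{7604}{13} = \frac{13896}{13}$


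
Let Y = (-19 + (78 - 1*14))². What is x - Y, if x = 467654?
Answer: 465629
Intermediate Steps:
Y = 2025 (Y = (-19 + (78 - 14))² = (-19 + 64)² = 45² = 2025)
x - Y = 467654 - 1*2025 = 467654 - 2025 = 465629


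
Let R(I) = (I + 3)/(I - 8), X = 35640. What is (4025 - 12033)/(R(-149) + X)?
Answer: -628628/2797813 ≈ -0.22469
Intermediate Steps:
R(I) = (3 + I)/(-8 + I)
(4025 - 12033)/(R(-149) + X) = (4025 - 12033)/((3 - 149)/(-8 - 149) + 35640) = -8008/(-146/(-157) + 35640) = -8008/(-1/157*(-146) + 35640) = -8008/(146/157 + 35640) = -8008/5595626/157 = -8008*157/5595626 = -628628/2797813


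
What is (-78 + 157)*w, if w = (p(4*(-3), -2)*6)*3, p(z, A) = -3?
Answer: -4266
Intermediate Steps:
w = -54 (w = -3*6*3 = -18*3 = -54)
(-78 + 157)*w = (-78 + 157)*(-54) = 79*(-54) = -4266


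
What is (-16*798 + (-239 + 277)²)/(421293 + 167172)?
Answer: -11324/588465 ≈ -0.019243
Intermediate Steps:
(-16*798 + (-239 + 277)²)/(421293 + 167172) = (-12768 + 38²)/588465 = (-12768 + 1444)*(1/588465) = -11324*1/588465 = -11324/588465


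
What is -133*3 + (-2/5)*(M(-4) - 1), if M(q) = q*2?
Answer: -1977/5 ≈ -395.40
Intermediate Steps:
M(q) = 2*q
-133*3 + (-2/5)*(M(-4) - 1) = -133*3 + (-2/5)*(2*(-4) - 1) = -399 + (-2*⅕)*(-8 - 1) = -399 - ⅖*(-9) = -399 + 18/5 = -1977/5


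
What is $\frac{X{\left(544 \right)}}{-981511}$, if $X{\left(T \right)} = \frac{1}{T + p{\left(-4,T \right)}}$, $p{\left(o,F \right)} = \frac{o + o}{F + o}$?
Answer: $- \frac{135}{72080204818} \approx -1.8729 \cdot 10^{-9}$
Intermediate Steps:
$p{\left(o,F \right)} = \frac{2 o}{F + o}$
$X{\left(T \right)} = \frac{1}{T - \frac{8}{-4 + T}}$ ($X{\left(T \right)} = \frac{1}{T + 2 \left(-4\right) \frac{1}{T - 4}} = \frac{1}{T + 2 \left(-4\right) \frac{1}{-4 + T}} = \frac{1}{T - \frac{8}{-4 + T}}$)
$\frac{X{\left(544 \right)}}{-981511} = \frac{\frac{1}{-8 + 544 \left(-4 + 544\right)} \left(-4 + 544\right)}{-981511} = \frac{1}{-8 + 544 \cdot 540} \cdot 540 \left(- \frac{1}{981511}\right) = \frac{1}{-8 + 293760} \cdot 540 \left(- \frac{1}{981511}\right) = \frac{1}{293752} \cdot 540 \left(- \frac{1}{981511}\right) = \frac{135}{73438} \left(- \frac{1}{981511}\right) = - \frac{135}{72080204818}$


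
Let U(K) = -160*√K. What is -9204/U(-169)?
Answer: -177*I/40 ≈ -4.425*I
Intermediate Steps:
-9204/U(-169) = -9204*I/2080 = -177*I/40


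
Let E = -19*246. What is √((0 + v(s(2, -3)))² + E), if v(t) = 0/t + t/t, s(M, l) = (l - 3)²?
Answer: I*√4673 ≈ 68.359*I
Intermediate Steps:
s(M, l) = (-3 + l)²
v(t) = 1 (v(t) = 0 + 1 = 1)
E = -4674
√((0 + v(s(2, -3)))² + E) = √((0 + 1)² - 4674) = √(1² - 4674) = √(1 - 4674) = √(-4673) = I*√4673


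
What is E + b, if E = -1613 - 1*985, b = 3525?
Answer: 927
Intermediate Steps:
E = -2598 (E = -1613 - 985 = -2598)
E + b = -2598 + 3525 = 927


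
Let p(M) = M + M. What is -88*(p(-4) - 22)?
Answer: 2640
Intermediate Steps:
p(M) = 2*M
-88*(p(-4) - 22) = -88*(2*(-4) - 22) = -88*(-8 - 22) = -88*(-30) = 2640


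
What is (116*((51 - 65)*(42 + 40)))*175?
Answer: -23304400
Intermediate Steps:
(116*((51 - 65)*(42 + 40)))*175 = (116*(-14*82))*175 = (116*(-1148))*175 = -133168*175 = -23304400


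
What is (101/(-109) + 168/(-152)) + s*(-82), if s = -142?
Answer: 24110516/2071 ≈ 11642.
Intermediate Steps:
(101/(-109) + 168/(-152)) + s*(-82) = (101/(-109) + 168/(-152)) - 142*(-82) = (101*(-1/109) + 168*(-1/152)) + 11644 = (-101/109 - 21/19) + 11644 = -4208/2071 + 11644 = 24110516/2071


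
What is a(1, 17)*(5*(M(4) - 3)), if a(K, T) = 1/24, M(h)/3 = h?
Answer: 15/8 ≈ 1.8750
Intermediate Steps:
M(h) = 3*h
a(K, T) = 1/24
a(1, 17)*(5*(M(4) - 3)) = (5*(3*4 - 3))/24 = (5*(12 - 3))/24 = (5*9)/24 = (1/24)*45 = 15/8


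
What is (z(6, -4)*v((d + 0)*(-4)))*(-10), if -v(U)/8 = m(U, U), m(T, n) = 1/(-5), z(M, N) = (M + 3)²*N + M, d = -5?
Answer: 5088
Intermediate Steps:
z(M, N) = M + N*(3 + M)² (z(M, N) = (3 + M)²*N + M = N*(3 + M)² + M = M + N*(3 + M)²)
m(T, n) = -⅕
v(U) = 8/5 (v(U) = -8*(-⅕) = 8/5)
(z(6, -4)*v((d + 0)*(-4)))*(-10) = ((6 - 4*(3 + 6)²)*(8/5))*(-10) = ((6 - 4*9²)*(8/5))*(-10) = ((6 - 4*81)*(8/5))*(-10) = ((6 - 324)*(8/5))*(-10) = -318*8/5*(-10) = -2544/5*(-10) = 5088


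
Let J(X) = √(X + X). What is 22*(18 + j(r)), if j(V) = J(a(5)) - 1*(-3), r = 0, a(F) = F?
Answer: 462 + 22*√10 ≈ 531.57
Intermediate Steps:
J(X) = √2*√X (J(X) = √(2*X) = √2*√X)
j(V) = 3 + √10 (j(V) = √2*√5 - 1*(-3) = √10 + 3 = 3 + √10)
22*(18 + j(r)) = 22*(18 + (3 + √10)) = 22*(21 + √10) = 462 + 22*√10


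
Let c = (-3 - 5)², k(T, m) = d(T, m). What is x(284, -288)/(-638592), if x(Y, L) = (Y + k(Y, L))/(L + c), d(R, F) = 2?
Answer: 143/71522304 ≈ 1.9994e-6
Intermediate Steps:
k(T, m) = 2
c = 64 (c = (-8)² = 64)
x(Y, L) = (2 + Y)/(64 + L) (x(Y, L) = (Y + 2)/(L + 64) = (2 + Y)/(64 + L))
x(284, -288)/(-638592) = ((2 + 284)/(64 - 288))/(-638592) = (286/(-224))*(-1/638592) = -1/224*286*(-1/638592) = -143/112*(-1/638592) = 143/71522304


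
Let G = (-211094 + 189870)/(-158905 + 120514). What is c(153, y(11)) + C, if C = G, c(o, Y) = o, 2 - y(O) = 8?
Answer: 5895047/38391 ≈ 153.55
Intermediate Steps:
G = 21224/38391 (G = -21224/(-38391) = -21224*(-1/38391) = 21224/38391 ≈ 0.55284)
y(O) = -6 (y(O) = 2 - 1*8 = 2 - 8 = -6)
C = 21224/38391 ≈ 0.55284
c(153, y(11)) + C = 153 + 21224/38391 = 5895047/38391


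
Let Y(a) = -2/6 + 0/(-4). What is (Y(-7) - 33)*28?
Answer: -2800/3 ≈ -933.33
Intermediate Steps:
Y(a) = -1/3 (Y(a) = -2*1/6 + 0*(-1/4) = -1/3 + 0 = -1/3)
(Y(-7) - 33)*28 = (-1/3 - 33)*28 = -100/3*28 = -2800/3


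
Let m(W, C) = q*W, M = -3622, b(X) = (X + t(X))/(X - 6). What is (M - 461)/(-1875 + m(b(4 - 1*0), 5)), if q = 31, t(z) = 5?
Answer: 2722/1343 ≈ 2.0268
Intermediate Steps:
b(X) = (5 + X)/(-6 + X) (b(X) = (X + 5)/(X - 6) = (5 + X)/(-6 + X))
m(W, C) = 31*W
(M - 461)/(-1875 + m(b(4 - 1*0), 5)) = (-3622 - 461)/(-1875 + 31*((5 + (4 - 1*0))/(-6 + (4 - 1*0)))) = -4083/(-1875 + 31*((5 + (4 + 0))/(-6 + (4 + 0)))) = -4083/(-1875 + 31*((5 + 4)/(-6 + 4))) = -4083/(-1875 + 31*(9/(-2))) = -4083/(-1875 + 31*(-½*9)) = -4083/(-1875 + 31*(-9/2)) = -4083/(-1875 - 279/2) = -4083/(-4029/2) = -4083*(-2/4029) = 2722/1343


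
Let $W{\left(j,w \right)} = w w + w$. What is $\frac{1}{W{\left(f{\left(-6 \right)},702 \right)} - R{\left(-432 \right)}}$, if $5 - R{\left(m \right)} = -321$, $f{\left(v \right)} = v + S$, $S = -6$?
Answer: $\frac{1}{493180} \approx 2.0277 \cdot 10^{-6}$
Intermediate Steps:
$f{\left(v \right)} = -6 + v$ ($f{\left(v \right)} = v - 6 = -6 + v$)
$W{\left(j,w \right)} = w + w^{2}$ ($W{\left(j,w \right)} = w^{2} + w = w + w^{2}$)
$R{\left(m \right)} = 326$ ($R{\left(m \right)} = 5 - -321 = 5 + 321 = 326$)
$\frac{1}{W{\left(f{\left(-6 \right)},702 \right)} - R{\left(-432 \right)}} = \frac{1}{702 \left(1 + 702\right) - 326} = \frac{1}{702 \cdot 703 - 326} = \frac{1}{493506 - 326} = \frac{1}{493180}$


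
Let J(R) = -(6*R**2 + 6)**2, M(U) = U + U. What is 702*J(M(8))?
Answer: -1669190328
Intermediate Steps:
M(U) = 2*U
J(R) = -(6 + 6*R**2)**2
702*J(M(8)) = 702*(-36*(1 + (2*8)**2)**2) = 702*(-36*(1 + 16**2)**2) = 702*(-36*(1 + 256)**2) = 702*(-36*257**2) = 702*(-36*66049) = 702*(-2377764) = -1669190328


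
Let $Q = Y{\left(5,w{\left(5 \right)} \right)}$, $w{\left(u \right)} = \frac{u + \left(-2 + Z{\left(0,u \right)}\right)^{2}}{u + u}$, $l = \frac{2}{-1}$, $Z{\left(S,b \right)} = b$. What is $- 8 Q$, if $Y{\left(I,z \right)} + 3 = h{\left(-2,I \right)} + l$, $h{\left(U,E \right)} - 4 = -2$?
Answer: $24$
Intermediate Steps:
$h{\left(U,E \right)} = 2$ ($h{\left(U,E \right)} = 4 - 2 = 2$)
$l = -2$ ($l = 2 \left(-1\right) = -2$)
$w{\left(u \right)} = \frac{u + \left(-2 + u\right)^{2}}{2 u}$ ($w{\left(u \right)} = \frac{u + \left(-2 + u\right)^{2}}{u + u} = \frac{u + \left(-2 + u\right)^{2}}{2 u}$)
$Y{\left(I,z \right)} = -3$ ($Y{\left(I,z \right)} = -3 + \left(2 - 2\right) = -3 + 0 = -3$)
$Q = -3$
$- 8 Q = \left(-8\right) \left(-3\right) = 24$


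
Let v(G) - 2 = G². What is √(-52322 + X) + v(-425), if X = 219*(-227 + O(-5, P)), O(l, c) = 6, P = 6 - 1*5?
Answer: 180627 + I*√100721 ≈ 1.8063e+5 + 317.37*I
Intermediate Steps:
P = 1 (P = 6 - 5 = 1)
X = -48399 (X = 219*(-227 + 6) = 219*(-221) = -48399)
v(G) = 2 + G²
√(-52322 + X) + v(-425) = √(-52322 - 48399) + (2 + (-425)²) = √(-100721) + (2 + 180625) = I*√100721 + 180627 = 180627 + I*√100721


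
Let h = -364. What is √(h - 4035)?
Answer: I*√4399 ≈ 66.325*I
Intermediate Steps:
√(h - 4035) = √(-364 - 4035) = √(-4399) = I*√4399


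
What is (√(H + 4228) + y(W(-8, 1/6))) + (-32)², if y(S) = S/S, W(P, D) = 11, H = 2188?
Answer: 1025 + 4*√401 ≈ 1105.1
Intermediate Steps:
y(S) = 1
(√(H + 4228) + y(W(-8, 1/6))) + (-32)² = (√(2188 + 4228) + 1) + (-32)² = (√6416 + 1) + 1024 = (4*√401 + 1) + 1024 = (1 + 4*√401) + 1024 = 1025 + 4*√401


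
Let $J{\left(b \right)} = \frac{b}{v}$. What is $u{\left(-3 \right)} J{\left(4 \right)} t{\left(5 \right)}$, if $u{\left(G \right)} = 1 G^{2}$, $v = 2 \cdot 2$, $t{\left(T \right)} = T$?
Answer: $45$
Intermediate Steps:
$v = 4$
$J{\left(b \right)} = \frac{b}{4}$
$u{\left(G \right)} = G^{2}$
$u{\left(-3 \right)} J{\left(4 \right)} t{\left(5 \right)} = \left(-3\right)^{2} \cdot \frac{1}{4} \cdot 4 \cdot 5 = 9 \cdot 1 \cdot 5 = 9 \cdot 5 = 45$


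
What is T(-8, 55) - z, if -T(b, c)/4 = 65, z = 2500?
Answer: -2760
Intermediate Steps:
T(b, c) = -260 (T(b, c) = -4*65 = -260)
T(-8, 55) - z = -260 - 1*2500 = -260 - 2500 = -2760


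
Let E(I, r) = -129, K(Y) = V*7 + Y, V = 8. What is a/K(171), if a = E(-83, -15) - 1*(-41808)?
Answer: 41679/227 ≈ 183.61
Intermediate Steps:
K(Y) = 56 + Y (K(Y) = 8*7 + Y = 56 + Y)
a = 41679 (a = -129 - 1*(-41808) = -129 + 41808 = 41679)
a/K(171) = 41679/(56 + 171) = 41679/227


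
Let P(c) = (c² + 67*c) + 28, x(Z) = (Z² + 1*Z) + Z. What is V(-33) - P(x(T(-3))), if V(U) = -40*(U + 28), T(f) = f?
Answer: -38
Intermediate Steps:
V(U) = -1120 - 40*U (V(U) = -40*(28 + U) = -1120 - 40*U)
x(Z) = Z² + 2*Z (x(Z) = (Z² + Z) + Z = (Z + Z²) + Z = Z² + 2*Z)
P(c) = 28 + c² + 67*c
V(-33) - P(x(T(-3))) = (-1120 - 40*(-33)) - (28 + (-3*(2 - 3))² + 67*(-3*(2 - 3))) = (-1120 + 1320) - (28 + (-3*(-1))² + 67*(-3*(-1))) = 200 - (28 + 3² + 67*3) = 200 - (28 + 9 + 201) = 200 - 1*238 = 200 - 238 = -38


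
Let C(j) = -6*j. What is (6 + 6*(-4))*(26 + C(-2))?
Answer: -684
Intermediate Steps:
(6 + 6*(-4))*(26 + C(-2)) = (6 + 6*(-4))*(26 - 6*(-2)) = (6 - 24)*(26 + 12) = -18*38 = -684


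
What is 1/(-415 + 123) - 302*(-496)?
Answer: 43739263/292 ≈ 1.4979e+5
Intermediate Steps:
1/(-415 + 123) - 302*(-496) = 1/(-292) + 149792 = -1/292 + 149792 = 43739263/292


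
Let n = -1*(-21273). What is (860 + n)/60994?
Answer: 22133/60994 ≈ 0.36287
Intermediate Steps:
n = 21273
(860 + n)/60994 = (860 + 21273)/60994 = 22133*(1/60994) = 22133/60994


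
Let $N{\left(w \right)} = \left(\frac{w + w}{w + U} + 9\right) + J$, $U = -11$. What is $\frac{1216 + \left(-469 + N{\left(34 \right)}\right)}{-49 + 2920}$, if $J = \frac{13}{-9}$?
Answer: $\frac{14255}{54027} \approx 0.26385$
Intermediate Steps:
$J = - \frac{13}{9}$ ($J = 13 \left(- \frac{1}{9}\right) = - \frac{13}{9} \approx -1.4444$)
$N{\left(w \right)} = \frac{68}{9} + \frac{2 w}{-11 + w}$ ($N{\left(w \right)} = \left(\frac{w + w}{w - 11} + 9\right) - \frac{13}{9} = \left(\frac{2 w}{-11 + w} + 9\right) - \frac{13}{9} = \left(9 + \frac{2 w}{-11 + w}\right) - \frac{13}{9} = \frac{68}{9} + \frac{2 w}{-11 + w}$)
$\frac{1216 + \left(-469 + N{\left(34 \right)}\right)}{-49 + 2920} = \frac{1216 - \left(469 - \frac{2 \left(-374 + 43 \cdot 34\right)}{9 \left(-11 + 34\right)}\right)}{-49 + 2920} = \frac{1216 - \left(469 - \frac{2 \left(-374 + 1462\right)}{9 \cdot 23}\right)}{2871} = \left(1216 - \left(469 - \frac{2176}{207}\right)\right) \frac{1}{2871} = \left(1216 + \left(-469 + \frac{2176}{207}\right)\right) \frac{1}{2871} = \left(1216 - \frac{94907}{207}\right) \frac{1}{2871} = \frac{156805}{207} \cdot \frac{1}{2871} = \frac{14255}{54027}$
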